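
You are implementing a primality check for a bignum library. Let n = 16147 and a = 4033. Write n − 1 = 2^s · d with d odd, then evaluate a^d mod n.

10058

n − 1 = 16146 = 2^1 · 8073, so s = 1 and d = 8073.
4033^8073 mod 16147 = 10058.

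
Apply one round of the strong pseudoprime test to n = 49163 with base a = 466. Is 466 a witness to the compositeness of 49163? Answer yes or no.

yes

n − 1 = 49162 = 2^1 · 24581, so s = 1 and d = 24581.
x_0 = 466^24581 mod 49163 = 34018.
x_0 ∉ {1, 49162} and s = 1, so 466 is a Miller–Rabin witness and 49163 is composite.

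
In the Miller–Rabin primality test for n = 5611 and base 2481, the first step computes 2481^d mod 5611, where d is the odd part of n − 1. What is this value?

n − 1 = 5610 = 2^1 · 2805, so s = 1 and d = 2805.
Repeated squaring mod 5611: 2481^1 ≡ 2481, 2481^2 ≡ 94, 2481^4 ≡ 3225, 2481^8 ≡ 3442, 2481^16 ≡ 2543, 2481^32 ≡ 2977, 2481^64 ≡ 2760, 2481^128 ≡ 3473, 2481^256 ≡ 3690, 2481^512 ≡ 3814, 2481^1024 ≡ 2884, 2481^2048 ≡ 1954.
2805 = 2048 + 512 + 128 + 64 + 32 + 16 + 4 + 1, so 2481^2805 ≡ 1954·3814·3473·2760·2977·2543·3225·2481 ≡ 4713 (mod 5611).

4713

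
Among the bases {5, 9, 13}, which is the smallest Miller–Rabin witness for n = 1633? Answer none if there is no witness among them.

n − 1 = 1632 = 2^5 · 51, so s = 5 and d = 51.
Base 5: x_0 = 5^51 mod 1633 = 431. x_0 is neither 1 nor 1632, so continue squaring. x_1 = 431^2 mod 1633 = 1232. x_2 = 1232^2 mod 1633 = 767. x_3 = 767^2 mod 1633 = 409. x_4 = 409^2 mod 1633 = 715. Reached i = s−1 = 4 without hitting −1: 5 is a Miller–Rabin witness and 1633 is composite.
Base 9: x_0 = 9^51 mod 1633 = 50. x_0 is neither 1 nor 1632, so continue squaring. x_1 = 50^2 mod 1633 = 867. x_2 = 867^2 mod 1633 = 509. x_3 = 509^2 mod 1633 = 1067. x_4 = 1067^2 mod 1633 = 288. Reached i = s−1 = 4 without hitting −1: 9 is a Miller–Rabin witness and 1633 is composite.
Base 13: x_0 = 13^51 mod 1633 = 745. x_0 is neither 1 nor 1632, so continue squaring. x_1 = 745^2 mod 1633 = 1438. x_2 = 1438^2 mod 1633 = 466. x_3 = 466^2 mod 1633 = 1600. x_4 = 1600^2 mod 1633 = 1089. Reached i = s−1 = 4 without hitting −1: 13 is a Miller–Rabin witness and 1633 is composite.
The smallest witness among the given bases is 5.

5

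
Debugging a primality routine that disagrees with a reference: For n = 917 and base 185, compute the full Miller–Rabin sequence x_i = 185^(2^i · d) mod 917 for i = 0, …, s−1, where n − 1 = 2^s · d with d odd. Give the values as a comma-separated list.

234, 653

n − 1 = 916 = 2^2 · 229, so s = 2 and d = 229.
x_0 = 185^229 mod 917 = 234.
x_1 = 234^2 mod 917 = 653.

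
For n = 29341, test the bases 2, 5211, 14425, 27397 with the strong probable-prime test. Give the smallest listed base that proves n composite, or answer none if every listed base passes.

none

n − 1 = 29340 = 2^2 · 7335, so s = 2 and d = 7335.
Base 2: x_0 = 2^7335 mod 29341 = 26424. x_0 is neither 1 nor 29340, so continue squaring. x_1 = 26424^2 mod 29341 = 29340. x_1 ≡ −1, so 2 is not a witness.
Base 5211: x_0 = 5211^7335 mod 29341 = 21910. x_0 is neither 1 nor 29340, so continue squaring. x_1 = 21910^2 mod 29341 = 29340. x_1 ≡ −1, so 5211 is not a witness.
Base 14425: x_0 = 14425^7335 mod 29341 = 10847. x_0 is neither 1 nor 29340, so continue squaring. x_1 = 10847^2 mod 29341 = 29340. x_1 ≡ −1, so 14425 is not a witness.
Base 27397: x_0 = 27397^7335 mod 29341 = 7431. x_0 is neither 1 nor 29340, so continue squaring. x_1 = 7431^2 mod 29341 = 29340. x_1 ≡ −1, so 27397 is not a witness.
No listed base is a witness for 29341.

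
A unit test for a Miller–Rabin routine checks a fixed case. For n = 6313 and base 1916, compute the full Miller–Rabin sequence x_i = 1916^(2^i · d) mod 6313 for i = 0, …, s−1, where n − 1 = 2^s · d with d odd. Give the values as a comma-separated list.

n − 1 = 6312 = 2^3 · 789, so s = 3 and d = 789.
x_0 = 1916^789 mod 6313 = 3497.
x_1 = 3497^2 mod 6313 = 728.
x_2 = 728^2 mod 6313 = 6005.

3497, 728, 6005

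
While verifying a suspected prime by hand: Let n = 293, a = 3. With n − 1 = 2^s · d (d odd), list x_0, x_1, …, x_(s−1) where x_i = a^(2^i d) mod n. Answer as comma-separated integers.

n − 1 = 292 = 2^2 · 73, so s = 2 and d = 73.
x_0 = 3^73 mod 293 = 138.
x_1 = 138^2 mod 293 = 292.

138, 292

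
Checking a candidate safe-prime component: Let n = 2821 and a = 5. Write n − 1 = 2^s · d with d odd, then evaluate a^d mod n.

n − 1 = 2820 = 2^2 · 705, so s = 2 and d = 705.
5^705 mod 2821 = 993.

993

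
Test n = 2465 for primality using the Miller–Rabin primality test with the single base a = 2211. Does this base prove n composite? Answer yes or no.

no

n − 1 = 2464 = 2^5 · 77, so s = 5 and d = 77.
x_0 = 2211^77 mod 2465 = 1.
x_0 = 1, so 2211 is not a witness.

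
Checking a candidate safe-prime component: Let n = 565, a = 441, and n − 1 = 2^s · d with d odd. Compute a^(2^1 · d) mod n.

121

n − 1 = 564 = 2^2 · 141, so s = 2 and d = 141.
Repeated squaring mod 565: 441^1 ≡ 441, 441^2 ≡ 121, 441^4 ≡ 516, 441^8 ≡ 141, 441^16 ≡ 106, 441^32 ≡ 501, 441^64 ≡ 141, 441^128 ≡ 106.
141 = 128 + 8 + 4 + 1, so 441^141 ≡ 106·141·516·441 ≡ 11 (mod 565).
x_0 = 11.
x_1 = 11^2 mod 565 = 121.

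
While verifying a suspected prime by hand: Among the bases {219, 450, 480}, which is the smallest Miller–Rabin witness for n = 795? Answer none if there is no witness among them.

n − 1 = 794 = 2^1 · 397, so s = 1 and d = 397.
Base 219: x_0 = 219^397 mod 795 = 294. x_0 ∉ {1, 794} and s = 1, so 219 is a Miller–Rabin witness and 795 is composite.
Base 450: x_0 = 450^397 mod 795 = 465. x_0 ∉ {1, 794} and s = 1, so 450 is a Miller–Rabin witness and 795 is composite.
Base 480: x_0 = 480^397 mod 795 = 675. x_0 ∉ {1, 794} and s = 1, so 480 is a Miller–Rabin witness and 795 is composite.
The smallest witness among the given bases is 219.

219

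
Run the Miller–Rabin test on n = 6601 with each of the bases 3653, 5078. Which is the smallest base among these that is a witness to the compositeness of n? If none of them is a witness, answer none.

5078

n − 1 = 6600 = 2^3 · 825, so s = 3 and d = 825.
Base 3653: x_0 = 3653^825 mod 6601 = 6600. x_0 = 6600 ≡ −1, so 3653 is not a witness.
Base 5078: x_0 = 5078^825 mod 6601 = 1749. x_0 is neither 1 nor 6600, so continue squaring. x_1 = 1749^2 mod 6601 = 2738. x_2 = 2738^2 mod 6601 = 4509. Reached i = s−1 = 2 without hitting −1: 5078 is a Miller–Rabin witness and 6601 is composite.
The smallest witness among the given bases is 5078.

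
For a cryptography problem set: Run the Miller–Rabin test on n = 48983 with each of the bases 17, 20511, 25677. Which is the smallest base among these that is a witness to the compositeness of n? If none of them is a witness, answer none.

n − 1 = 48982 = 2^1 · 24491, so s = 1 and d = 24491.
Base 17: x_0 = 17^24491 mod 48983 = 30982. x_0 ∉ {1, 48982} and s = 1, so 17 is a Miller–Rabin witness and 48983 is composite.
Base 20511: x_0 = 20511^24491 mod 48983 = 20874. x_0 ∉ {1, 48982} and s = 1, so 20511 is a Miller–Rabin witness and 48983 is composite.
Base 25677: x_0 = 25677^24491 mod 48983 = 15733. x_0 ∉ {1, 48982} and s = 1, so 25677 is a Miller–Rabin witness and 48983 is composite.
The smallest witness among the given bases is 17.

17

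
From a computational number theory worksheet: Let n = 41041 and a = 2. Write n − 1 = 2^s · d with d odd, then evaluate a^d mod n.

n − 1 = 41040 = 2^4 · 2565, so s = 4 and d = 2565.
Repeated squaring mod 41041: 2^1 ≡ 2, 2^2 ≡ 4, 2^4 ≡ 16, 2^8 ≡ 256, 2^16 ≡ 24495, 2^32 ≡ 26646, 2^64 ≡ 16, 2^128 ≡ 256, 2^256 ≡ 24495, 2^512 ≡ 26646, 2^1024 ≡ 16, 2^2048 ≡ 256.
2565 = 2048 + 512 + 4 + 1, so 2^2565 ≡ 256·26646·16·2 ≡ 27994 (mod 41041).

27994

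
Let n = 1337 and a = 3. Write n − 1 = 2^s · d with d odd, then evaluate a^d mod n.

40

n − 1 = 1336 = 2^3 · 167, so s = 3 and d = 167.
Repeated squaring mod 1337: 3^1 ≡ 3, 3^2 ≡ 9, 3^4 ≡ 81, 3^8 ≡ 1213, 3^16 ≡ 669, 3^32 ≡ 1003, 3^64 ≡ 585, 3^128 ≡ 1290.
167 = 128 + 32 + 4 + 2 + 1, so 3^167 ≡ 1290·1003·81·9·3 ≡ 40 (mod 1337).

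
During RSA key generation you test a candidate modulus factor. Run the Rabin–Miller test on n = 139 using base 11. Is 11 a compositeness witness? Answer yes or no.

no

n − 1 = 138 = 2^1 · 69, so s = 1 and d = 69.
x_0 = 11^69 mod 139 = 1.
x_0 = 1, so 11 is not a witness.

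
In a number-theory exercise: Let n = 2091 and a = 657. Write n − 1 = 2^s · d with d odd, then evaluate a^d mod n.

n − 1 = 2090 = 2^1 · 1045, so s = 1 and d = 1045.
Repeated squaring mod 2091: 657^1 ≡ 657, 657^2 ≡ 903, 657^4 ≡ 2010, 657^8 ≡ 288, 657^16 ≡ 1395, 657^32 ≡ 1395, 657^64 ≡ 1395, 657^128 ≡ 1395, 657^256 ≡ 1395, 657^512 ≡ 1395, 657^1024 ≡ 1395.
1045 = 1024 + 16 + 4 + 1, so 657^1045 ≡ 1395·1395·2010·657 ≡ 1149 (mod 2091).

1149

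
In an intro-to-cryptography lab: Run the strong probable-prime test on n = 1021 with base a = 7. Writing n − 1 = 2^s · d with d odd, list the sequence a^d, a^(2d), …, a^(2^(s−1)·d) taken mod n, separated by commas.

n − 1 = 1020 = 2^2 · 255, so s = 2 and d = 255.
x_0 = 7^255 mod 1021 = 647.
x_1 = 647^2 mod 1021 = 1020.

647, 1020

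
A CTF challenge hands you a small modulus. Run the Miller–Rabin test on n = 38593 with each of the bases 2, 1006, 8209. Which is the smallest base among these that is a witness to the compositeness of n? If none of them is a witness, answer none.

n − 1 = 38592 = 2^6 · 603, so s = 6 and d = 603.
Base 2: x_0 = 2^603 mod 38593 = 5936. x_0 is neither 1 nor 38592, so continue squaring. x_1 = 5936^2 mod 38593 = 687. x_2 = 687^2 mod 38593 = 8853. x_3 = 8853^2 mod 38593 = 31819. x_4 = 31819^2 mod 38593 = 38592. x_4 ≡ −1, so 2 is not a witness.
Base 1006: x_0 = 1006^603 mod 38593 = 28763. x_0 is neither 1 nor 38592, so continue squaring. x_1 = 28763^2 mod 38593 = 30621. x_2 = 30621^2 mod 38593 = 28706. x_3 = 28706^2 mod 38593 = 35293. x_4 = 35293^2 mod 38593 = 6774. x_5 = 6774^2 mod 38593 = 38592. x_5 ≡ −1, so 1006 is not a witness.
Base 8209: x_0 = 8209^603 mod 38593 = 9830. x_0 is neither 1 nor 38592, so continue squaring. x_1 = 9830^2 mod 38593 = 30621. x_2 = 30621^2 mod 38593 = 28706. x_3 = 28706^2 mod 38593 = 35293. x_4 = 35293^2 mod 38593 = 6774. x_5 = 6774^2 mod 38593 = 38592. x_5 ≡ −1, so 8209 is not a witness.
No listed base is a witness for 38593.

none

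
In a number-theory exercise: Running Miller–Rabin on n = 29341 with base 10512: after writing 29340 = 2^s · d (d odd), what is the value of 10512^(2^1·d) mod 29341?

6772

n − 1 = 29340 = 2^2 · 7335, so s = 2 and d = 7335.
x_0 = 10512^7335 mod 29341 = 4698.
x_1 = 4698^2 mod 29341 = 6772.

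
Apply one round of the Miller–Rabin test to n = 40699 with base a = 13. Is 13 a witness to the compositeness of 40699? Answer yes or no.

n − 1 = 40698 = 2^1 · 20349, so s = 1 and d = 20349.
x_0 = 13^20349 mod 40699 = 1.
x_0 = 1, so 13 is not a witness.

no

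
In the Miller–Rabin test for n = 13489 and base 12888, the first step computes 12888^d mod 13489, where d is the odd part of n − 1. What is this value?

n − 1 = 13488 = 2^4 · 843, so s = 4 and d = 843.
12888^843 mod 13489 = 9017.

9017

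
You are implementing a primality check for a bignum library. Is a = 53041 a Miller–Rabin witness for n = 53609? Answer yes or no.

n − 1 = 53608 = 2^3 · 6701, so s = 3 and d = 6701.
x_0 = 53041^6701 mod 53609 = 25247.
x_0 is neither 1 nor 53608, so continue squaring.
x_1 = 25247^2 mod 53609 = 53608.
x_1 ≡ −1, so 53041 is not a witness.

no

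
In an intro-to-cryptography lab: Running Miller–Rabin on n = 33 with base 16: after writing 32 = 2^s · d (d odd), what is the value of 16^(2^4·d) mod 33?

n − 1 = 32 = 2^5 · 1, so s = 5 and d = 1.
x_0 = 16^1 mod 33 = 16.
x_1 = 16^2 mod 33 = 25.
x_2 = 25^2 mod 33 = 31.
x_3 = 31^2 mod 33 = 4.
x_4 = 4^2 mod 33 = 16.

16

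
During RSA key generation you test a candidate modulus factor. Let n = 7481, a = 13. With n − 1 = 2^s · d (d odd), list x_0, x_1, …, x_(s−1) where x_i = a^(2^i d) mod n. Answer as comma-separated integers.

3762, 6073, 7480

n − 1 = 7480 = 2^3 · 935, so s = 3 and d = 935.
x_0 = 13^935 mod 7481 = 3762.
x_1 = 3762^2 mod 7481 = 6073.
x_2 = 6073^2 mod 7481 = 7480.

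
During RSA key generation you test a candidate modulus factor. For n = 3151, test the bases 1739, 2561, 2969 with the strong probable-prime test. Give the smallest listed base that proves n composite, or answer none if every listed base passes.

1739

n − 1 = 3150 = 2^1 · 1575, so s = 1 and d = 1575.
Base 1739: x_0 = 1739^1575 mod 3151 = 2380. x_0 ∉ {1, 3150} and s = 1, so 1739 is a Miller–Rabin witness and 3151 is composite.
Base 2561: x_0 = 2561^1575 mod 3151 = 1421. x_0 ∉ {1, 3150} and s = 1, so 2561 is a Miller–Rabin witness and 3151 is composite.
Base 2969: x_0 = 2969^1575 mod 3151 = 2764. x_0 ∉ {1, 3150} and s = 1, so 2969 is a Miller–Rabin witness and 3151 is composite.
The smallest witness among the given bases is 1739.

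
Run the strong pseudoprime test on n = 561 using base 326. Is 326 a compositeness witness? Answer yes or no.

yes

n − 1 = 560 = 2^4 · 35, so s = 4 and d = 35.
By repeated squaring, 326^35 ≡ 197 (mod 561).
x_0 = 326^35 mod 561 = 197.
x_0 is neither 1 nor 560, so continue squaring.
x_1 = 197^2 mod 561 = 100.
x_2 = 100^2 mod 561 = 463.
x_3 = 463^2 mod 561 = 67.
Reached i = s−1 = 3 without hitting −1: 326 is a Miller–Rabin witness and 561 is composite.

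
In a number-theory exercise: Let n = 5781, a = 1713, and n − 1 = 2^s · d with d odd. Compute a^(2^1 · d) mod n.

2664

n − 1 = 5780 = 2^2 · 1445, so s = 2 and d = 1445.
x_0 = 1713^1445 mod 5781 = 1344.
x_1 = 1344^2 mod 5781 = 2664.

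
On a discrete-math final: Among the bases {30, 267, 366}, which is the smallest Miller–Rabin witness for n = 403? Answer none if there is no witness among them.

n − 1 = 402 = 2^1 · 201, so s = 1 and d = 201.
Base 30: x_0 = 30^201 mod 403 = 402. x_0 = 402 ≡ −1, so 30 is not a witness.
Base 267: x_0 = 267^201 mod 403 = 281. x_0 ∉ {1, 402} and s = 1, so 267 is a Miller–Rabin witness and 403 is composite.
Base 366: x_0 = 366^201 mod 403 = 187. x_0 ∉ {1, 402} and s = 1, so 366 is a Miller–Rabin witness and 403 is composite.
The smallest witness among the given bases is 267.

267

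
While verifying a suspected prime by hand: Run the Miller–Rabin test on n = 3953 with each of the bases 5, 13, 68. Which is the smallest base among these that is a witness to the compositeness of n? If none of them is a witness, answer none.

n − 1 = 3952 = 2^4 · 247, so s = 4 and d = 247.
Base 5: x_0 = 5^247 mod 3953 = 110. x_0 is neither 1 nor 3952, so continue squaring. x_1 = 110^2 mod 3953 = 241. x_2 = 241^2 mod 3953 = 2739. x_3 = 2739^2 mod 3953 = 3280. Reached i = s−1 = 3 without hitting −1: 5 is a Miller–Rabin witness and 3953 is composite.
Base 13: x_0 = 13^247 mod 3953 = 865. x_0 is neither 1 nor 3952, so continue squaring. x_1 = 865^2 mod 3953 = 1108. x_2 = 1108^2 mod 3953 = 2234. x_3 = 2234^2 mod 3953 = 2070. Reached i = s−1 = 3 without hitting −1: 13 is a Miller–Rabin witness and 3953 is composite.
Base 68: x_0 = 68^247 mod 3953 = 1006. x_0 is neither 1 nor 3952, so continue squaring. x_1 = 1006^2 mod 3953 = 68. x_2 = 68^2 mod 3953 = 671. x_3 = 671^2 mod 3953 = 3552. Reached i = s−1 = 3 without hitting −1: 68 is a Miller–Rabin witness and 3953 is composite.
The smallest witness among the given bases is 5.

5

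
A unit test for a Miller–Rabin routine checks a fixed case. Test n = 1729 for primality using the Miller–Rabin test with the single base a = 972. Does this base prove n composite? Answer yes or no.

n − 1 = 1728 = 2^6 · 27, so s = 6 and d = 27.
Repeated squaring mod 1729: 972^1 ≡ 972, 972^2 ≡ 750, 972^4 ≡ 575, 972^8 ≡ 386, 972^16 ≡ 302.
27 = 16 + 8 + 2 + 1, so 972^27 ≡ 302·386·750·972 ≡ 1728 (mod 1729).
x_0 = 972^27 mod 1729 = 1728.
x_0 = 1728 ≡ −1, so 972 is not a witness.

no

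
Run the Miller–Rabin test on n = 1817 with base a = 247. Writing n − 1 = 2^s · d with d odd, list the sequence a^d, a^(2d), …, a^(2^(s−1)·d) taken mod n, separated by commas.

1124, 561, 380

n − 1 = 1816 = 2^3 · 227, so s = 3 and d = 227.
x_0 = 247^227 mod 1817 = 1124.
x_1 = 1124^2 mod 1817 = 561.
x_2 = 561^2 mod 1817 = 380.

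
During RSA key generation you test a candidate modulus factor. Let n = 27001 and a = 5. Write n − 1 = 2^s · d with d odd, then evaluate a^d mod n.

n − 1 = 27000 = 2^3 · 3375, so s = 3 and d = 3375.
5^3375 mod 27001 = 6976.

6976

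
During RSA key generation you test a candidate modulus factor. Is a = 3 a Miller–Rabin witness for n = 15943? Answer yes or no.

n − 1 = 15942 = 2^1 · 7971, so s = 1 and d = 7971.
x_0 = 3^7971 mod 15943 = 7095.
x_0 ∉ {1, 15942} and s = 1, so 3 is a Miller–Rabin witness and 15943 is composite.

yes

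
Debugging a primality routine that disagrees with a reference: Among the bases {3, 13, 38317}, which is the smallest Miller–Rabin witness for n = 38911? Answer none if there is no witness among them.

n − 1 = 38910 = 2^1 · 19455, so s = 1 and d = 19455.
Base 3: x_0 = 3^19455 mod 38911 = 20836. x_0 ∉ {1, 38910} and s = 1, so 3 is a Miller–Rabin witness and 38911 is composite.
Base 13: x_0 = 13^19455 mod 38911 = 10455. x_0 ∉ {1, 38910} and s = 1, so 13 is a Miller–Rabin witness and 38911 is composite.
Base 38317: x_0 = 38317^19455 mod 38911 = 30987. x_0 ∉ {1, 38910} and s = 1, so 38317 is a Miller–Rabin witness and 38911 is composite.
The smallest witness among the given bases is 3.

3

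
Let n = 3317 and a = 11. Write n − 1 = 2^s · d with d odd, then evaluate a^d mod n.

n − 1 = 3316 = 2^2 · 829, so s = 2 and d = 829.
Repeated squaring mod 3317: 11^1 ≡ 11, 11^2 ≡ 121, 11^4 ≡ 1373, 11^8 ≡ 1073, 11^16 ≡ 330, 11^32 ≡ 2756, 11^64 ≡ 2923, 11^128 ≡ 2654, 11^256 ≡ 1725, 11^512 ≡ 276.
829 = 512 + 256 + 32 + 16 + 8 + 4 + 1, so 11^829 ≡ 276·1725·2756·330·1073·1373·11 ≡ 3060 (mod 3317).

3060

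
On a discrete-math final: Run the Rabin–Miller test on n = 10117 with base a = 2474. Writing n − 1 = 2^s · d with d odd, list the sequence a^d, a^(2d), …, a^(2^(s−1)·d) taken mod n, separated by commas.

9487, 2337

n − 1 = 10116 = 2^2 · 2529, so s = 2 and d = 2529.
x_0 = 2474^2529 mod 10117 = 9487.
x_1 = 9487^2 mod 10117 = 2337.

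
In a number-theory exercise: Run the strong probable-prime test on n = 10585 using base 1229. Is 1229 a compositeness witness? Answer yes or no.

yes

n − 1 = 10584 = 2^3 · 1323, so s = 3 and d = 1323.
Repeated squaring mod 10585: 1229^1 ≡ 1229, 1229^2 ≡ 7371, 1229^4 ≡ 9421, 1229^8 ≡ 16, 1229^16 ≡ 256, 1229^32 ≡ 2026, 1229^64 ≡ 8281, 1229^128 ≡ 5331, 1229^256 ≡ 9421, 1229^512 ≡ 16, 1229^1024 ≡ 256.
1323 = 1024 + 256 + 32 + 8 + 2 + 1, so 1229^1323 ≡ 256·9421·2026·16·7371·1229 ≡ 7784 (mod 10585).
x_0 = 1229^1323 mod 10585 = 7784.
x_0 is neither 1 nor 10584, so continue squaring.
x_1 = 7784^2 mod 10585 = 2116.
x_2 = 2116^2 mod 10585 = 1.
x_2 = 1 but x_1 ≠ ±1, a nontrivial square root of 1 — 1229 is a witness and 10585 is composite.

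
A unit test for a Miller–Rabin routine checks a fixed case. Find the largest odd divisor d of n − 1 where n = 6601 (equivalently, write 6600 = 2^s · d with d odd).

825

Halving: 6600 → 3300 → 1650 → 825; 825 is odd.
So 6600 = 2^3 · 825.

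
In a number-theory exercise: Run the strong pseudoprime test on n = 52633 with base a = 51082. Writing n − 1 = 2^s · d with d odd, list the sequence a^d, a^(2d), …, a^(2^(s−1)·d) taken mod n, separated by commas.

37596, 1, 1

n − 1 = 52632 = 2^3 · 6579, so s = 3 and d = 6579.
x_0 = 51082^6579 mod 52633 = 37596.
x_1 = 37596^2 mod 52633 = 1.
x_2 = 1^2 mod 52633 = 1.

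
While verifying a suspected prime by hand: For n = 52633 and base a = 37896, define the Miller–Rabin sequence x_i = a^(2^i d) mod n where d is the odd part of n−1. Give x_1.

1

n − 1 = 52632 = 2^3 · 6579, so s = 3 and d = 6579.
x_0 = 37896^6579 mod 52633 = 52632.
x_1 = 52632^2 mod 52633 = 1.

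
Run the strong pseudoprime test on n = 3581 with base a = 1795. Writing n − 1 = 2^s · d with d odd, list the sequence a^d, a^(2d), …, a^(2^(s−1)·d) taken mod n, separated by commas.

364, 3580

n − 1 = 3580 = 2^2 · 895, so s = 2 and d = 895.
x_0 = 1795^895 mod 3581 = 364.
x_1 = 364^2 mod 3581 = 3580.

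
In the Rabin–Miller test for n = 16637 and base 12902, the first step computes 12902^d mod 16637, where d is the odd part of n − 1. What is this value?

1091

n − 1 = 16636 = 2^2 · 4159, so s = 2 and d = 4159.
12902^4159 mod 16637 = 1091.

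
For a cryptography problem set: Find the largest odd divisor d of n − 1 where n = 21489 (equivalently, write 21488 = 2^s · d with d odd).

Halving: 21488 → 10744 → 5372 → 2686 → 1343; 1343 is odd.
So 21488 = 2^4 · 1343.

1343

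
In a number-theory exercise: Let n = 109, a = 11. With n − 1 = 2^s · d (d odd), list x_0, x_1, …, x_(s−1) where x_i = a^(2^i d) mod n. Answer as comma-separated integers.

n − 1 = 108 = 2^2 · 27, so s = 2 and d = 27.
x_0 = 11^27 mod 109 = 76.
x_1 = 76^2 mod 109 = 108.

76, 108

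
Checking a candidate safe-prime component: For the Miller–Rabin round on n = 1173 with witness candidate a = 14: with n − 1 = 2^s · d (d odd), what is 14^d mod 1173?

1100

n − 1 = 1172 = 2^2 · 293, so s = 2 and d = 293.
14^293 mod 1173 = 1100.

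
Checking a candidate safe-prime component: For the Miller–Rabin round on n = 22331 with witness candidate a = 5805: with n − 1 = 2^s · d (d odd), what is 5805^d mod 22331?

13265

n − 1 = 22330 = 2^1 · 11165, so s = 1 and d = 11165.
5805^11165 mod 22331 = 13265.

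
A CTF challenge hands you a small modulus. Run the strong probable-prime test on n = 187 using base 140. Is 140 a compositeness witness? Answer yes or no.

yes

n − 1 = 186 = 2^1 · 93, so s = 1 and d = 93.
Repeated squaring mod 187: 140^1 ≡ 140, 140^2 ≡ 152, 140^4 ≡ 103, 140^8 ≡ 137, 140^16 ≡ 69, 140^32 ≡ 86, 140^64 ≡ 103.
93 = 64 + 16 + 8 + 4 + 1, so 140^93 ≡ 103·69·137·103·140 ≡ 72 (mod 187).
x_0 = 140^93 mod 187 = 72.
x_0 ∉ {1, 186} and s = 1, so 140 is a Miller–Rabin witness and 187 is composite.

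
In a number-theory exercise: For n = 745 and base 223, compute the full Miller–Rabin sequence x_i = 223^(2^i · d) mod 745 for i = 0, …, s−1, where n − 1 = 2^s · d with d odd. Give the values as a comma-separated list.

n − 1 = 744 = 2^3 · 93, so s = 3 and d = 93.
x_0 = 223^93 mod 745 = 693.
x_1 = 693^2 mod 745 = 469.
x_2 = 469^2 mod 745 = 186.

693, 469, 186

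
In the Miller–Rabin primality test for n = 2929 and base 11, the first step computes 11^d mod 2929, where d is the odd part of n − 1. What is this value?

n − 1 = 2928 = 2^4 · 183, so s = 4 and d = 183.
By repeated squaring, 11^183 ≡ 1961 (mod 2929).

1961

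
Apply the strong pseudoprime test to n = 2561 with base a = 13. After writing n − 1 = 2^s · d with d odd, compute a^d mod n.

2509

n − 1 = 2560 = 2^9 · 5, so s = 9 and d = 5.
Repeated squaring mod 2561: 13^1 ≡ 13, 13^2 ≡ 169, 13^4 ≡ 390.
5 = 4 + 1, so 13^5 ≡ 390·13 ≡ 2509 (mod 2561).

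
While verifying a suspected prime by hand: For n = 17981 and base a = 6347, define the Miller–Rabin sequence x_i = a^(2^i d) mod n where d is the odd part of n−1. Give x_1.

1

n − 1 = 17980 = 2^2 · 4495, so s = 2 and d = 4495.
Repeated squaring mod 17981: 6347^1 ≡ 6347, 6347^2 ≡ 6969, 6347^4 ≡ 280, 6347^8 ≡ 6476, 6347^16 ≡ 6884, 6347^32 ≡ 9521, 6347^64 ≡ 7220, 6347^128 ≡ 1481, 6347^256 ≡ 17660, 6347^512 ≡ 13136, 6347^1024 ≡ 8820, 6347^2048 ≡ 6594, 6347^4096 ≡ 2778.
4495 = 4096 + 256 + 128 + 8 + 4 + 2 + 1, so 6347^4495 ≡ 2778·17660·1481·6476·280·6969·6347 ≡ 17980 (mod 17981).
x_0 = 17980.
x_1 = 17980^2 mod 17981 = 1.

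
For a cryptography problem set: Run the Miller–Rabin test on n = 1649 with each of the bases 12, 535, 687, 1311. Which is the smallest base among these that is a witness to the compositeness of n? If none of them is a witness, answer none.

n − 1 = 1648 = 2^4 · 103, so s = 4 and d = 103.
Base 12: x_0 = 12^103 mod 1649 = 687. x_0 is neither 1 nor 1648, so continue squaring. x_1 = 687^2 mod 1649 = 355. x_2 = 355^2 mod 1649 = 701. x_3 = 701^2 mod 1649 = 1648. x_3 ≡ −1, so 12 is not a witness.
Base 535: x_0 = 535^103 mod 1649 = 712. x_0 is neither 1 nor 1648, so continue squaring. x_1 = 712^2 mod 1649 = 701. x_2 = 701^2 mod 1649 = 1648. x_2 ≡ −1, so 535 is not a witness.
Base 687: x_0 = 687^103 mod 1649 = 12. x_0 is neither 1 nor 1648, so continue squaring. x_1 = 12^2 mod 1649 = 144. x_2 = 144^2 mod 1649 = 948. x_3 = 948^2 mod 1649 = 1648. x_3 ≡ −1, so 687 is not a witness.
Base 1311: x_0 = 1311^103 mod 1649 = 1488. x_0 is neither 1 nor 1648, so continue squaring. x_1 = 1488^2 mod 1649 = 1186. x_2 = 1186^2 mod 1649 = 1648. x_2 ≡ −1, so 1311 is not a witness.
No listed base is a witness for 1649.

none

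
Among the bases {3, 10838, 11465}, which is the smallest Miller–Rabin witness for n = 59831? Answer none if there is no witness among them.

n − 1 = 59830 = 2^1 · 29915, so s = 1 and d = 29915.
Base 3: x_0 = 3^29915 mod 59831 = 37595. x_0 ∉ {1, 59830} and s = 1, so 3 is a Miller–Rabin witness and 59831 is composite.
Base 10838: x_0 = 10838^29915 mod 59831 = 41603. x_0 ∉ {1, 59830} and s = 1, so 10838 is a Miller–Rabin witness and 59831 is composite.
Base 11465: x_0 = 11465^29915 mod 59831 = 32388. x_0 ∉ {1, 59830} and s = 1, so 11465 is a Miller–Rabin witness and 59831 is composite.
The smallest witness among the given bases is 3.

3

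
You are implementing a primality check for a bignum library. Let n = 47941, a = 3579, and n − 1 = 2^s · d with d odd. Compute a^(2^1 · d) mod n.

41791

n − 1 = 47940 = 2^2 · 11985, so s = 2 and d = 11985.
x_0 = 3579^11985 mod 47941 = 7108.
x_1 = 7108^2 mod 47941 = 41791.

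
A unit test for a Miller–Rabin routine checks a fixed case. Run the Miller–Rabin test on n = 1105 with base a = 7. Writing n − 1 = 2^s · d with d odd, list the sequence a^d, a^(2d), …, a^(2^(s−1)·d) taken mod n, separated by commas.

827, 1039, 1041, 781

n − 1 = 1104 = 2^4 · 69, so s = 4 and d = 69.
x_0 = 7^69 mod 1105 = 827.
x_1 = 827^2 mod 1105 = 1039.
x_2 = 1039^2 mod 1105 = 1041.
x_3 = 1041^2 mod 1105 = 781.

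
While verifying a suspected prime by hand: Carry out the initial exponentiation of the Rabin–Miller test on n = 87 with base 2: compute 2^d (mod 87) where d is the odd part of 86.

n − 1 = 86 = 2^1 · 43, so s = 1 and d = 43.
By repeated squaring, 2^43 ≡ 56 (mod 87).

56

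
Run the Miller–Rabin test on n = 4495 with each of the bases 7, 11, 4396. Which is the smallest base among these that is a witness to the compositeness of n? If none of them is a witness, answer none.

n − 1 = 4494 = 2^1 · 2247, so s = 1 and d = 2247.
Base 7: x_0 = 7^2247 mod 4495 = 233. x_0 ∉ {1, 4494} and s = 1, so 7 is a Miller–Rabin witness and 4495 is composite.
Base 11: x_0 = 11^2247 mod 4495 = 2216. x_0 ∉ {1, 4494} and s = 1, so 11 is a Miller–Rabin witness and 4495 is composite.
Base 4396: x_0 = 4396^2247 mod 4495 = 621. x_0 ∉ {1, 4494} and s = 1, so 4396 is a Miller–Rabin witness and 4495 is composite.
The smallest witness among the given bases is 7.

7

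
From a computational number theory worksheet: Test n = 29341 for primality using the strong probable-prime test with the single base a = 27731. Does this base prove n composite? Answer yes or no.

no

n − 1 = 29340 = 2^2 · 7335, so s = 2 and d = 7335.
x_0 = 27731^7335 mod 29341 = 15361.
x_0 is neither 1 nor 29340, so continue squaring.
x_1 = 15361^2 mod 29341 = 29340.
x_1 ≡ −1, so 27731 is not a witness.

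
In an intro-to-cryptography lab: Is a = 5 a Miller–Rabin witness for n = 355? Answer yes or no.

n − 1 = 354 = 2^1 · 177, so s = 1 and d = 177.
Repeated squaring mod 355: 5^1 ≡ 5, 5^2 ≡ 25, 5^4 ≡ 270, 5^8 ≡ 125, 5^16 ≡ 5, 5^32 ≡ 25, 5^64 ≡ 270, 5^128 ≡ 125.
177 = 128 + 32 + 16 + 1, so 5^177 ≡ 125·25·5·5 ≡ 25 (mod 355).
x_0 = 5^177 mod 355 = 25.
x_0 ∉ {1, 354} and s = 1, so 5 is a Miller–Rabin witness and 355 is composite.

yes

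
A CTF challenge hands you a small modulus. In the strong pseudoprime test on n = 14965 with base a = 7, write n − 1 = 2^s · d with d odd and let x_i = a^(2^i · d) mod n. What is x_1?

2509

n − 1 = 14964 = 2^2 · 3741, so s = 2 and d = 3741.
x_0 = 7^3741 mod 14965 = 7947.
x_1 = 7947^2 mod 14965 = 2509.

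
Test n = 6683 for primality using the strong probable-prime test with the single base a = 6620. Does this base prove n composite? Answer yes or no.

n − 1 = 6682 = 2^1 · 3341, so s = 1 and d = 3341.
x_0 = 6620^3341 mod 6683 = 1949.
x_0 ∉ {1, 6682} and s = 1, so 6620 is a Miller–Rabin witness and 6683 is composite.

yes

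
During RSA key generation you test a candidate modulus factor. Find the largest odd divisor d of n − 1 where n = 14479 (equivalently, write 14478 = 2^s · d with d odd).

Halving: 14478 → 7239; 7239 is odd.
So 14478 = 2^1 · 7239.

7239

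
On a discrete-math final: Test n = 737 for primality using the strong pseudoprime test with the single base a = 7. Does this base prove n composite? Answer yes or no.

n − 1 = 736 = 2^5 · 23, so s = 5 and d = 23.
x_0 = 7^23 mod 737 = 2.
x_0 is neither 1 nor 736, so continue squaring.
x_1 = 2^2 mod 737 = 4.
x_2 = 4^2 mod 737 = 16.
x_3 = 16^2 mod 737 = 256.
x_4 = 256^2 mod 737 = 680.
Reached i = s−1 = 4 without hitting −1: 7 is a Miller–Rabin witness and 737 is composite.

yes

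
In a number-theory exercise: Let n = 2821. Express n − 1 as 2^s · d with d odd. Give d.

Halving: 2820 → 1410 → 705; 705 is odd.
So 2820 = 2^2 · 705.

705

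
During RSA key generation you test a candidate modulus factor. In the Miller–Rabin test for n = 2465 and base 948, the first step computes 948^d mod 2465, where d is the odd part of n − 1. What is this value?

n − 1 = 2464 = 2^5 · 77, so s = 5 and d = 77.
Repeated squaring mod 2465: 948^1 ≡ 948, 948^2 ≡ 1444, 948^4 ≡ 2211, 948^8 ≡ 426, 948^16 ≡ 1531, 948^32 ≡ 2211, 948^64 ≡ 426.
77 = 64 + 8 + 4 + 1, so 948^77 ≡ 426·426·2211·948 ≡ 523 (mod 2465).

523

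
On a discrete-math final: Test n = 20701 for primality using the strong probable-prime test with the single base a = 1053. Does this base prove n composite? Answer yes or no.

yes

n − 1 = 20700 = 2^2 · 5175, so s = 2 and d = 5175.
Repeated squaring mod 20701: 1053^1 ≡ 1053, 1053^2 ≡ 11656, 1053^4 ≡ 1673, 1053^8 ≡ 4294, 1053^16 ≡ 14546, 1053^32 ≡ 1195, 1053^64 ≡ 20357, 1053^128 ≡ 14831, 1053^256 ≡ 10436, 1053^512 ≡ 2135, 1053^1024 ≡ 4005, 1053^2048 ≡ 17451, 1053^4096 ≡ 4990.
5175 = 4096 + 1024 + 32 + 16 + 4 + 2 + 1, so 1053^5175 ≡ 4990·4005·1195·14546·1673·11656·1053 ≡ 6224 (mod 20701).
x_0 = 1053^5175 mod 20701 = 6224.
x_0 is neither 1 nor 20700, so continue squaring.
x_1 = 6224^2 mod 20701 = 6605.
Reached i = s−1 = 1 without hitting −1: 1053 is a Miller–Rabin witness and 20701 is composite.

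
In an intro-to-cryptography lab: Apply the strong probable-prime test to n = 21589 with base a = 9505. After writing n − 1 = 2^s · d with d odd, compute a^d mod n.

n − 1 = 21588 = 2^2 · 5397, so s = 2 and d = 5397.
9505^5397 mod 21589 = 1119.

1119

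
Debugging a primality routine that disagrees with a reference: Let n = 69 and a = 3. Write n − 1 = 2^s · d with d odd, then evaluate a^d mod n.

n − 1 = 68 = 2^2 · 17, so s = 2 and d = 17.
Repeated squaring mod 69: 3^1 ≡ 3, 3^2 ≡ 9, 3^4 ≡ 12, 3^8 ≡ 6, 3^16 ≡ 36.
17 = 16 + 1, so 3^17 ≡ 36·3 ≡ 39 (mod 69).

39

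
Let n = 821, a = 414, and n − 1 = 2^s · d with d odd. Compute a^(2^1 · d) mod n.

820

n − 1 = 820 = 2^2 · 205, so s = 2 and d = 205.
x_0 = 414^205 mod 821 = 295.
x_1 = 295^2 mod 821 = 820.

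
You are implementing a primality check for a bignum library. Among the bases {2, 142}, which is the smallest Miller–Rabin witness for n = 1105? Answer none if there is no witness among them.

n − 1 = 1104 = 2^4 · 69, so s = 4 and d = 69.
Base 2: x_0 = 2^69 mod 1105 = 967. x_0 is neither 1 nor 1104, so continue squaring. x_1 = 967^2 mod 1105 = 259. x_2 = 259^2 mod 1105 = 781. x_3 = 781^2 mod 1105 = 1. x_3 = 1 but x_2 ≠ ±1, a nontrivial square root of 1 — 2 is a witness and 1105 is composite.
Base 142: x_0 = 142^69 mod 1105 = 857. x_0 is neither 1 nor 1104, so continue squaring. x_1 = 857^2 mod 1105 = 729. x_2 = 729^2 mod 1105 = 1041. x_3 = 1041^2 mod 1105 = 781. Reached i = s−1 = 3 without hitting −1: 142 is a Miller–Rabin witness and 1105 is composite.
The smallest witness among the given bases is 2.

2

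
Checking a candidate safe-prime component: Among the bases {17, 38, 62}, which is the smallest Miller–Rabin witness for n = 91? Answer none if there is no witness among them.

n − 1 = 90 = 2^1 · 45, so s = 1 and d = 45.
Base 17: x_0 = 17^45 mod 91 = 90. x_0 = 90 ≡ −1, so 17 is not a witness.
Base 38: x_0 = 38^45 mod 91 = 90. x_0 = 90 ≡ −1, so 38 is not a witness.
Base 62: x_0 = 62^45 mod 91 = 90. x_0 = 90 ≡ −1, so 62 is not a witness.
No listed base is a witness for 91.

none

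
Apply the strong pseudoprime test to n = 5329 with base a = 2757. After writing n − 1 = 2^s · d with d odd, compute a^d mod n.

n − 1 = 5328 = 2^4 · 333, so s = 4 and d = 333.
2757^333 mod 5329 = 2618.

2618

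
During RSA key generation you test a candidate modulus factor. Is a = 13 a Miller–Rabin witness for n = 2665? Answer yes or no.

n − 1 = 2664 = 2^3 · 333, so s = 3 and d = 333.
x_0 = 13^333 mod 2665 = 1118.
x_0 is neither 1 nor 2664, so continue squaring.
x_1 = 1118^2 mod 2665 = 39.
x_2 = 39^2 mod 2665 = 1521.
Reached i = s−1 = 2 without hitting −1: 13 is a Miller–Rabin witness and 2665 is composite.

yes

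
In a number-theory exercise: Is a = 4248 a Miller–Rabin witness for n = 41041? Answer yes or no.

n − 1 = 41040 = 2^4 · 2565, so s = 4 and d = 2565.
x_0 = 4248^2565 mod 41041 = 41040.
x_0 = 41040 ≡ −1, so 4248 is not a witness.

no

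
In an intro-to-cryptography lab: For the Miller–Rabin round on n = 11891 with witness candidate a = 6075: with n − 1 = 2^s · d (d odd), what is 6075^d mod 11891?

8086

n − 1 = 11890 = 2^1 · 5945, so s = 1 and d = 5945.
Repeated squaring mod 11891: 6075^1 ≡ 6075, 6075^2 ≡ 7852, 6075^4 ≡ 10960, 6075^8 ≡ 10609, 6075^16 ≡ 2566, 6075^32 ≡ 8633, 6075^64 ≡ 7792, 6075^128 ≡ 11709, 6075^256 ≡ 9342, 6075^512 ≡ 4915, 6075^1024 ≡ 6604, 6075^2048 ≡ 8519, 6075^4096 ≡ 2588.
5945 = 4096 + 1024 + 512 + 256 + 32 + 16 + 8 + 1, so 6075^5945 ≡ 2588·6604·4915·9342·8633·2566·10609·6075 ≡ 8086 (mod 11891).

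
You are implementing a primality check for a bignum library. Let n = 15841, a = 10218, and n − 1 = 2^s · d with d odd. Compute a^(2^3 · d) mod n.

1

n − 1 = 15840 = 2^5 · 495, so s = 5 and d = 495.
x_0 = 10218^495 mod 15841 = 13796.
x_1 = 13796^2 mod 15841 = 1.
x_2 = 1^2 mod 15841 = 1.
x_3 = 1^2 mod 15841 = 1.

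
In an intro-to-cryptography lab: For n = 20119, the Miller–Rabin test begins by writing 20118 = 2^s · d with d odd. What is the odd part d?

Halving: 20118 → 10059; 10059 is odd.
So 20118 = 2^1 · 10059.

10059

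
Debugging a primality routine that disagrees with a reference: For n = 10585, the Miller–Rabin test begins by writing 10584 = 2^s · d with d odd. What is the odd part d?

1323

Halving: 10584 → 5292 → 2646 → 1323; 1323 is odd.
So 10584 = 2^3 · 1323.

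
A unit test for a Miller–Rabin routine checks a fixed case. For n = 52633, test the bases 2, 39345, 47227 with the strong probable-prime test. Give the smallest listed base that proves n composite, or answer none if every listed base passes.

n − 1 = 52632 = 2^3 · 6579, so s = 3 and d = 6579.
Base 2: x_0 = 2^6579 mod 52633 = 1. x_0 = 1, so 2 is not a witness.
Base 39345: x_0 = 39345^6579 mod 52633 = 52632. x_0 = 52632 ≡ −1, so 39345 is not a witness.
Base 47227: x_0 = 47227^6579 mod 52633 = 52632. x_0 = 52632 ≡ −1, so 47227 is not a witness.
No listed base is a witness for 52633.

none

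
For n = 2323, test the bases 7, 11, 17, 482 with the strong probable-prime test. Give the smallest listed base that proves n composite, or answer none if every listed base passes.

n − 1 = 2322 = 2^1 · 1161, so s = 1 and d = 1161.
Base 7: x_0 = 7^1161 mod 2323 = 1767. x_0 ∉ {1, 2322} and s = 1, so 7 is a Miller–Rabin witness and 2323 is composite.
Base 11: x_0 = 11^1161 mod 2323 = 520. x_0 ∉ {1, 2322} and s = 1, so 11 is a Miller–Rabin witness and 2323 is composite.
Base 17: x_0 = 17^1161 mod 2323 = 724. x_0 ∉ {1, 2322} and s = 1, so 17 is a Miller–Rabin witness and 2323 is composite.
Base 482: x_0 = 482^1161 mod 2323 = 827. x_0 ∉ {1, 2322} and s = 1, so 482 is a Miller–Rabin witness and 2323 is composite.
The smallest witness among the given bases is 7.

7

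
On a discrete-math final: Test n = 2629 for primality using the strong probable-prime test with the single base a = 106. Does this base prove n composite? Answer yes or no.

yes

n − 1 = 2628 = 2^2 · 657, so s = 2 and d = 657.
x_0 = 106^657 mod 2629 = 2052.
x_0 is neither 1 nor 2628, so continue squaring.
x_1 = 2052^2 mod 2629 = 1675.
Reached i = s−1 = 1 without hitting −1: 106 is a Miller–Rabin witness and 2629 is composite.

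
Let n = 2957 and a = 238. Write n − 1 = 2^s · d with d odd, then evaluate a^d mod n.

2956

n − 1 = 2956 = 2^2 · 739, so s = 2 and d = 739.
By repeated squaring, 238^739 ≡ 2956 (mod 2957).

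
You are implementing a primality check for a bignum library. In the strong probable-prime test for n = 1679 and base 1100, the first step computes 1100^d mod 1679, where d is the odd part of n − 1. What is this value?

n − 1 = 1678 = 2^1 · 839, so s = 1 and d = 839.
1100^839 mod 1679 = 626.

626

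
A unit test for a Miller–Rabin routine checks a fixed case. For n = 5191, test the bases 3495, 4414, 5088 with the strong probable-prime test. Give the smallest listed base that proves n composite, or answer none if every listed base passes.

3495

n − 1 = 5190 = 2^1 · 2595, so s = 1 and d = 2595.
Base 3495: x_0 = 3495^2595 mod 5191 = 3702. x_0 ∉ {1, 5190} and s = 1, so 3495 is a Miller–Rabin witness and 5191 is composite.
Base 4414: x_0 = 4414^2595 mod 5191 = 4267. x_0 ∉ {1, 5190} and s = 1, so 4414 is a Miller–Rabin witness and 5191 is composite.
Base 5088: x_0 = 5088^2595 mod 5191 = 3283. x_0 ∉ {1, 5190} and s = 1, so 5088 is a Miller–Rabin witness and 5191 is composite.
The smallest witness among the given bases is 3495.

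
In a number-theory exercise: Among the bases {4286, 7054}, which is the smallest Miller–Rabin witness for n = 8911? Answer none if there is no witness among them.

7054

n − 1 = 8910 = 2^1 · 4455, so s = 1 and d = 4455.
Base 4286: x_0 = 4286^4455 mod 8911 = 1. x_0 = 1, so 4286 is not a witness.
Base 7054: x_0 = 7054^4455 mod 8911 = 2547. x_0 ∉ {1, 8910} and s = 1, so 7054 is a Miller–Rabin witness and 8911 is composite.
The smallest witness among the given bases is 7054.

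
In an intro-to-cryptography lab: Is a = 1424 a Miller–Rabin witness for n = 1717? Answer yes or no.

no

n − 1 = 1716 = 2^2 · 429, so s = 2 and d = 429.
x_0 = 1424^429 mod 1717 = 1424.
x_0 is neither 1 nor 1716, so continue squaring.
x_1 = 1424^2 mod 1717 = 1716.
x_1 ≡ −1, so 1424 is not a witness.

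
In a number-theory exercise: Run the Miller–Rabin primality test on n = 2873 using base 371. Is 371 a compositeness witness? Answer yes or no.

yes

n − 1 = 2872 = 2^3 · 359, so s = 3 and d = 359.
x_0 = 371^359 mod 2873 = 2420.
x_0 is neither 1 nor 2872, so continue squaring.
x_1 = 2420^2 mod 2873 = 1226.
x_2 = 1226^2 mod 2873 = 497.
Reached i = s−1 = 2 without hitting −1: 371 is a Miller–Rabin witness and 2873 is composite.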